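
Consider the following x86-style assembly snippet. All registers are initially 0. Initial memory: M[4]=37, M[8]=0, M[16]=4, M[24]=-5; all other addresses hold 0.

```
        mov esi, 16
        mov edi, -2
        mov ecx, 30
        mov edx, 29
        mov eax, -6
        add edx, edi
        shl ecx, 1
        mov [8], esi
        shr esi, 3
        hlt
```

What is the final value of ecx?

esi=16
edi=-2
ecx=30
edx=29
eax=-6
edx=29+(-2)=27
ecx=30<<1=60
mov [8], esi → M[8]=16
esi=16>>3=2
halt.

60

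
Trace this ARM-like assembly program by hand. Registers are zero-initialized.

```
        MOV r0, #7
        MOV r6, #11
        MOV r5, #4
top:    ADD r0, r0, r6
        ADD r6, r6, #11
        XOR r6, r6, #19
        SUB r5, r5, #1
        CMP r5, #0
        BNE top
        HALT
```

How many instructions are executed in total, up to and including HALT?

28

r0=7
r6=11
r5=4
r0=7+11=18
r6=11+11=22
r6=22^19=5
r5=4-1=3
CMP r5, #0  (cmp 3,0)
BNE top: taken
r0=18+5=23
r6=5+11=16
r6=16^19=3
r5=3-1=2
CMP r5, #0  (cmp 2,0)
BNE top: taken
r0=23+3=26
r6=3+11=14
r6=14^19=29
r5=2-1=1
CMP r5, #0  (cmp 1,0)
BNE top: taken
r0=26+29=55
r6=29+11=40
r6=40^19=59
r5=1-1=0
CMP r5, #0  (cmp 0,0)
BNE top: not taken
halt.
Total executed instructions: 28.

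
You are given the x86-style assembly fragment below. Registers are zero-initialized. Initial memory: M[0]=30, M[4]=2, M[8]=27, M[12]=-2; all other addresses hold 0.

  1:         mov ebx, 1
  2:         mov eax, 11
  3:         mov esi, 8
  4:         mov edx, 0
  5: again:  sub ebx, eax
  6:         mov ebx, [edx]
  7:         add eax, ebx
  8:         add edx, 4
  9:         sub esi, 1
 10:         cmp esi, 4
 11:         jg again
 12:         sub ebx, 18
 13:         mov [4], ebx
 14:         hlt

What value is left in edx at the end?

16

ebx=1
eax=11
esi=8
edx=0
ebx=1-11=-10
ebx=M[0]=30
eax=11+30=41
edx=0+4=4
esi=8-1=7
cmp esi, 4  (cmp 7,4)
jg again: taken
ebx=30-41=-11
ebx=M[4]=2
eax=41+2=43
edx=4+4=8
esi=7-1=6
cmp esi, 4  (cmp 6,4)
jg again: taken
ebx=2-43=-41
ebx=M[8]=27
eax=43+27=70
edx=8+4=12
esi=6-1=5
cmp esi, 4  (cmp 5,4)
jg again: taken
ebx=27-70=-43
ebx=M[12]=-2
eax=70+(-2)=68
edx=12+4=16
esi=5-1=4
cmp esi, 4  (cmp 4,4)
jg again: not taken
ebx=(-2)-18=-20
mov [4], ebx → M[4]=-20
halt.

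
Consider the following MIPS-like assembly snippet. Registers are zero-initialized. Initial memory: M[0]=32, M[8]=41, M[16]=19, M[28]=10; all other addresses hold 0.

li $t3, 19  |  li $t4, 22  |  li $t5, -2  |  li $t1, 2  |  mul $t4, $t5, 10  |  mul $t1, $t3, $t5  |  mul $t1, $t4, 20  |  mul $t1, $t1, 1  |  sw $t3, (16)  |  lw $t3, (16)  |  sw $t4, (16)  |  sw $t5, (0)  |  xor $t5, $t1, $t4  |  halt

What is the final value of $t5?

after li $t3, 19: $t3=19
after li $t4, 22: $t4=22
after li $t5, -2: $t5=-2
after li $t1, 2: $t1=2
after mul $t4, $t5, 10: $t4=(-2)*10=-20
after mul $t1, $t3, $t5: $t1=19*(-2)=-38
after mul $t1, $t4, 20: $t1=(-20)*20=-400
after mul $t1, $t1, 1: $t1=(-400)*1=-400
sw $t3, (16) → M[16]=19
after lw $t3, (16): $t3=M[16]=19
sw $t4, (16) → M[16]=-20
sw $t5, (0) → M[0]=-2
after xor $t5, $t1, $t4: $t5=(-400)^(-20)=412
halt.

412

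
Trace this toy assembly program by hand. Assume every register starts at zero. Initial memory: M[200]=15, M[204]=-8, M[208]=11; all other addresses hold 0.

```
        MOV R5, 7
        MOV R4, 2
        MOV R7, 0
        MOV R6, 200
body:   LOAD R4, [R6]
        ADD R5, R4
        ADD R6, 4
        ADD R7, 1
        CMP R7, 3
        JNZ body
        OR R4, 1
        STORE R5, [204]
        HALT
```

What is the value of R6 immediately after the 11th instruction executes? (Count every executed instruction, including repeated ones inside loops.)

204

R5=7
R4=2
R7=0
R6=200
R4=M[200]=15
R5=7+15=22
R6=200+4=204
R7=0+1=1
CMP R7, 3  (cmp 1,3)
JNZ body: taken
R4=M[204]=-8
After step 11: R6 = 204.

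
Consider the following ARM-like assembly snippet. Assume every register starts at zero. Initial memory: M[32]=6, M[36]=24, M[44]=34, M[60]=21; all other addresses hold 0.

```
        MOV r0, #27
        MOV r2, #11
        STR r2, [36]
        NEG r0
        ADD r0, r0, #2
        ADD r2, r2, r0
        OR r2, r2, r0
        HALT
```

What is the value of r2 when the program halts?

-9

r0=27
r2=11
STR r2, [36] → M[36]=11
r0=-(27)=-27
r0=(-27)+2=-25
r2=11+(-25)=-14
r2=(-14)|(-25)=-9
halt.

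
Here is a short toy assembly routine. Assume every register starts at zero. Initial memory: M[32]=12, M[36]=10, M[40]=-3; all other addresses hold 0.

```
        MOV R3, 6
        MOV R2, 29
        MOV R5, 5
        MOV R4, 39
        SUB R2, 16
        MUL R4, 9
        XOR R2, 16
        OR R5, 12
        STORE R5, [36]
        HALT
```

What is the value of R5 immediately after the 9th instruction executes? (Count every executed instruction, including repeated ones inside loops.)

13

MOV R3, 6 → R3=6
MOV R2, 29 → R2=29
MOV R5, 5 → R5=5
MOV R4, 39 → R4=39
SUB R2, 16 → R2=29-16=13
MUL R4, 9 → R4=39*9=351
XOR R2, 16 → R2=13^16=29
OR R5, 12 → R5=5|12=13
STORE R5, [36] → M[36]=13
After step 9: R5 = 13.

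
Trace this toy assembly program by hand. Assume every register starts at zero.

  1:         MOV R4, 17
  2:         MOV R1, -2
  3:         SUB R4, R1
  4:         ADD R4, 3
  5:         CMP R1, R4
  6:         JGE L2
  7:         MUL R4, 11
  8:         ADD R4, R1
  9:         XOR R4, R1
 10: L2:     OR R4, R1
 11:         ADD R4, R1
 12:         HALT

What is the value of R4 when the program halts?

-4

R4=17
R1=-2
R4=17-(-2)=19
R4=19+3=22
CMP R1, R4  (cmp -2,22)
JGE L2: not taken
R4=22*11=242
R4=242+(-2)=240
R4=240^(-2)=-242
R4=(-242)|(-2)=-2
R4=(-2)+(-2)=-4
halt.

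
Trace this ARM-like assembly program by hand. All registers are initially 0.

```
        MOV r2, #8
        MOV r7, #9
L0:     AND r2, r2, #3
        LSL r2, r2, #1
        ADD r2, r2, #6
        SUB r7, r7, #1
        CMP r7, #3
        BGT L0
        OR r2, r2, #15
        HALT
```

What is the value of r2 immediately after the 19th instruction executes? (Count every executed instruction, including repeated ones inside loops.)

10

after MOV r2, #8: r2=8
after MOV r7, #9: r7=9
after AND r2, r2, #3: r2=8&3=0
after LSL r2, r2, #1: r2=0<<1=0
after ADD r2, r2, #6: r2=0+6=6
after SUB r7, r7, #1: r7=9-1=8
CMP r7, #3  (cmp 8,3)
BGT L0: taken
after AND r2, r2, #3: r2=6&3=2
after LSL r2, r2, #1: r2=2<<1=4
after ADD r2, r2, #6: r2=4+6=10
after SUB r7, r7, #1: r7=8-1=7
CMP r7, #3  (cmp 7,3)
BGT L0: taken
after AND r2, r2, #3: r2=10&3=2
after LSL r2, r2, #1: r2=2<<1=4
after ADD r2, r2, #6: r2=4+6=10
after SUB r7, r7, #1: r7=7-1=6
CMP r7, #3  (cmp 6,3)
After step 19: r2 = 10.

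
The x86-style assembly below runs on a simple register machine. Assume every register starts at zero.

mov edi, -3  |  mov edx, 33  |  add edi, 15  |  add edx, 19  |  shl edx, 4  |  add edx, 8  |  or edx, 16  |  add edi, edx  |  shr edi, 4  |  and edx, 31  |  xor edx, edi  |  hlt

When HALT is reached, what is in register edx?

46

after mov edi, -3: edi=-3
after mov edx, 33: edx=33
after add edi, 15: edi=(-3)+15=12
after add edx, 19: edx=33+19=52
after shl edx, 4: edx=52<<4=832
after add edx, 8: edx=832+8=840
after or edx, 16: edx=840|16=856
after add edi, edx: edi=12+856=868
after shr edi, 4: edi=868>>4=54
after and edx, 31: edx=856&31=24
after xor edx, edi: edx=24^54=46
halt.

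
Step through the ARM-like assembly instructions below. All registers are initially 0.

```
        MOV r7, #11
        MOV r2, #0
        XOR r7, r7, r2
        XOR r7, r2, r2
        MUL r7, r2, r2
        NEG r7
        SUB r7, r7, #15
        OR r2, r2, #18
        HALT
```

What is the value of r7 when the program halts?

after MOV r7, #11: r7=11
after MOV r2, #0: r2=0
after XOR r7, r7, r2: r7=11^0=11
after XOR r7, r2, r2: r7=0^0=0
after MUL r7, r2, r2: r7=0*0=0
after NEG r7: r7=-(0)=0
after SUB r7, r7, #15: r7=0-15=-15
after OR r2, r2, #18: r2=0|18=18
halt.

-15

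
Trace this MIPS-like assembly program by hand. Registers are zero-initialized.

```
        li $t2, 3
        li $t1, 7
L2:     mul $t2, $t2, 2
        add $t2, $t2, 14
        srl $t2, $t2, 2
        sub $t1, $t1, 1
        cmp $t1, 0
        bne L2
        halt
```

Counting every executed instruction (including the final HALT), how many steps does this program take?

li $t2, 3 → $t2=3
li $t1, 7 → $t1=7
mul $t2, $t2, 2 → $t2=3*2=6
add $t2, $t2, 14 → $t2=6+14=20
srl $t2, $t2, 2 → $t2=20>>2=5
sub $t1, $t1, 1 → $t1=7-1=6
cmp $t1, 0  (cmp 6,0)
bne L2: taken
mul $t2, $t2, 2 → $t2=5*2=10
add $t2, $t2, 14 → $t2=10+14=24
srl $t2, $t2, 2 → $t2=24>>2=6
sub $t1, $t1, 1 → $t1=6-1=5
cmp $t1, 0  (cmp 5,0)
bne L2: taken
mul $t2, $t2, 2 → $t2=6*2=12
add $t2, $t2, 14 → $t2=12+14=26
srl $t2, $t2, 2 → $t2=26>>2=6
sub $t1, $t1, 1 → $t1=5-1=4
cmp $t1, 0  (cmp 4,0)
bne L2: taken
mul $t2, $t2, 2 → $t2=6*2=12
add $t2, $t2, 14 → $t2=12+14=26
srl $t2, $t2, 2 → $t2=26>>2=6
sub $t1, $t1, 1 → $t1=4-1=3
cmp $t1, 0  (cmp 3,0)
bne L2: taken
mul $t2, $t2, 2 → $t2=6*2=12
add $t2, $t2, 14 → $t2=12+14=26
srl $t2, $t2, 2 → $t2=26>>2=6
sub $t1, $t1, 1 → $t1=3-1=2
cmp $t1, 0  (cmp 2,0)
bne L2: taken
mul $t2, $t2, 2 → $t2=6*2=12
add $t2, $t2, 14 → $t2=12+14=26
srl $t2, $t2, 2 → $t2=26>>2=6
sub $t1, $t1, 1 → $t1=2-1=1
cmp $t1, 0  (cmp 1,0)
bne L2: taken
mul $t2, $t2, 2 → $t2=6*2=12
add $t2, $t2, 14 → $t2=12+14=26
srl $t2, $t2, 2 → $t2=26>>2=6
sub $t1, $t1, 1 → $t1=1-1=0
cmp $t1, 0  (cmp 0,0)
bne L2: not taken
halt.
Total executed instructions: 45.

45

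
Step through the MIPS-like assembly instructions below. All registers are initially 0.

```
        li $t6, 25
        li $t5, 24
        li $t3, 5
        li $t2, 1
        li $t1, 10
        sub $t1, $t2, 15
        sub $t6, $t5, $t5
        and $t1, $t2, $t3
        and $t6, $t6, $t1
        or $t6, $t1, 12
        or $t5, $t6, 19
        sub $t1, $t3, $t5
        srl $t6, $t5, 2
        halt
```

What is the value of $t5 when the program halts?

li $t6, 25 → $t6=25
li $t5, 24 → $t5=24
li $t3, 5 → $t3=5
li $t2, 1 → $t2=1
li $t1, 10 → $t1=10
sub $t1, $t2, 15 → $t1=1-15=-14
sub $t6, $t5, $t5 → $t6=24-24=0
and $t1, $t2, $t3 → $t1=1&5=1
and $t6, $t6, $t1 → $t6=0&1=0
or $t6, $t1, 12 → $t6=1|12=13
or $t5, $t6, 19 → $t5=13|19=31
sub $t1, $t3, $t5 → $t1=5-31=-26
srl $t6, $t5, 2 → $t6=31>>2=7
halt.

31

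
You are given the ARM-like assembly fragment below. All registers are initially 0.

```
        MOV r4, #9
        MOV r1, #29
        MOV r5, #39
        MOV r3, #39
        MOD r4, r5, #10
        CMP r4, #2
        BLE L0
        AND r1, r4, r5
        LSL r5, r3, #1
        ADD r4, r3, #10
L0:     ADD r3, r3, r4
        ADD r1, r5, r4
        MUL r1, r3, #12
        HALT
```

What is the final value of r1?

1056

MOV r4, #9 → r4=9
MOV r1, #29 → r1=29
MOV r5, #39 → r5=39
MOV r3, #39 → r3=39
MOD r4, r5, #10 → r4=39%10=9
CMP r4, #2  (cmp 9,2)
BLE L0: not taken
AND r1, r4, r5 → r1=9&39=1
LSL r5, r3, #1 → r5=39<<1=78
ADD r4, r3, #10 → r4=39+10=49
ADD r3, r3, r4 → r3=39+49=88
ADD r1, r5, r4 → r1=78+49=127
MUL r1, r3, #12 → r1=88*12=1056
halt.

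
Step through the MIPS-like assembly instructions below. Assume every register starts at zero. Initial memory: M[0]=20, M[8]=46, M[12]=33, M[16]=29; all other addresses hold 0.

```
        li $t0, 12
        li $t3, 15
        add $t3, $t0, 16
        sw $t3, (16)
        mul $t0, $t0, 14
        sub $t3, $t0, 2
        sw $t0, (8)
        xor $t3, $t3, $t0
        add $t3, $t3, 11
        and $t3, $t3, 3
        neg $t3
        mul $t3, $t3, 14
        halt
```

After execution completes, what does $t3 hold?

li $t0, 12 → $t0=12
li $t3, 15 → $t3=15
add $t3, $t0, 16 → $t3=12+16=28
sw $t3, (16) → M[16]=28
mul $t0, $t0, 14 → $t0=12*14=168
sub $t3, $t0, 2 → $t3=168-2=166
sw $t0, (8) → M[8]=168
xor $t3, $t3, $t0 → $t3=166^168=14
add $t3, $t3, 11 → $t3=14+11=25
and $t3, $t3, 3 → $t3=25&3=1
neg $t3 → $t3=-(1)=-1
mul $t3, $t3, 14 → $t3=(-1)*14=-14
halt.

-14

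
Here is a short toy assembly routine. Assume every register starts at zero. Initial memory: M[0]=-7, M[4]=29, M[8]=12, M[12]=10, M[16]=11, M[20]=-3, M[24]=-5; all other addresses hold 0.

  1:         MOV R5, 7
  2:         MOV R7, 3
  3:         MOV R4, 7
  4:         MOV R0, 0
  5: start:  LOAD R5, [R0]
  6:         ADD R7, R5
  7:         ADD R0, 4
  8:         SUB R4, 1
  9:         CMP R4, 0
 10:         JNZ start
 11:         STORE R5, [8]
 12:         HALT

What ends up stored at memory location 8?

after MOV R5, 7: R5=7
after MOV R7, 3: R7=3
after MOV R4, 7: R4=7
after MOV R0, 0: R0=0
after LOAD R5, [R0]: R5=M[0]=-7
after ADD R7, R5: R7=3+(-7)=-4
after ADD R0, 4: R0=0+4=4
after SUB R4, 1: R4=7-1=6
CMP R4, 0  (cmp 6,0)
JNZ start: taken
after LOAD R5, [R0]: R5=M[4]=29
after ADD R7, R5: R7=(-4)+29=25
after ADD R0, 4: R0=4+4=8
after SUB R4, 1: R4=6-1=5
CMP R4, 0  (cmp 5,0)
JNZ start: taken
after LOAD R5, [R0]: R5=M[8]=12
after ADD R7, R5: R7=25+12=37
after ADD R0, 4: R0=8+4=12
after SUB R4, 1: R4=5-1=4
CMP R4, 0  (cmp 4,0)
JNZ start: taken
after LOAD R5, [R0]: R5=M[12]=10
after ADD R7, R5: R7=37+10=47
after ADD R0, 4: R0=12+4=16
after SUB R4, 1: R4=4-1=3
CMP R4, 0  (cmp 3,0)
JNZ start: taken
after LOAD R5, [R0]: R5=M[16]=11
after ADD R7, R5: R7=47+11=58
after ADD R0, 4: R0=16+4=20
after SUB R4, 1: R4=3-1=2
CMP R4, 0  (cmp 2,0)
JNZ start: taken
after LOAD R5, [R0]: R5=M[20]=-3
after ADD R7, R5: R7=58+(-3)=55
after ADD R0, 4: R0=20+4=24
after SUB R4, 1: R4=2-1=1
CMP R4, 0  (cmp 1,0)
JNZ start: taken
after LOAD R5, [R0]: R5=M[24]=-5
after ADD R7, R5: R7=55+(-5)=50
after ADD R0, 4: R0=24+4=28
after SUB R4, 1: R4=1-1=0
CMP R4, 0  (cmp 0,0)
JNZ start: not taken
STORE R5, [8] → M[8]=-5
halt.

-5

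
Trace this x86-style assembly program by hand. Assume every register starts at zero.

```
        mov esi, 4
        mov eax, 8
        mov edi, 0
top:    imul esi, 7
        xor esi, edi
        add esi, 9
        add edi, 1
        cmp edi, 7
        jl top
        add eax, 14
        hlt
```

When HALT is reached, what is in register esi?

mov esi, 4 → esi=4
mov eax, 8 → eax=8
mov edi, 0 → edi=0
imul esi, 7 → esi=4*7=28
xor esi, edi → esi=28^0=28
add esi, 9 → esi=28+9=37
add edi, 1 → edi=0+1=1
cmp edi, 7  (cmp 1,7)
jl top: taken
imul esi, 7 → esi=37*7=259
xor esi, edi → esi=259^1=258
add esi, 9 → esi=258+9=267
add edi, 1 → edi=1+1=2
cmp edi, 7  (cmp 2,7)
jl top: taken
imul esi, 7 → esi=267*7=1869
xor esi, edi → esi=1869^2=1871
add esi, 9 → esi=1871+9=1880
add edi, 1 → edi=2+1=3
cmp edi, 7  (cmp 3,7)
jl top: taken
imul esi, 7 → esi=1880*7=13160
xor esi, edi → esi=13160^3=13163
add esi, 9 → esi=13163+9=13172
add edi, 1 → edi=3+1=4
cmp edi, 7  (cmp 4,7)
jl top: taken
imul esi, 7 → esi=13172*7=92204
xor esi, edi → esi=92204^4=92200
add esi, 9 → esi=92200+9=92209
add edi, 1 → edi=4+1=5
cmp edi, 7  (cmp 5,7)
jl top: taken
imul esi, 7 → esi=92209*7=645463
xor esi, edi → esi=645463^5=645458
add esi, 9 → esi=645458+9=645467
add edi, 1 → edi=5+1=6
cmp edi, 7  (cmp 6,7)
jl top: taken
imul esi, 7 → esi=645467*7=4518269
xor esi, edi → esi=4518269^6=4518267
add esi, 9 → esi=4518267+9=4518276
add edi, 1 → edi=6+1=7
cmp edi, 7  (cmp 7,7)
jl top: not taken
add eax, 14 → eax=8+14=22
halt.

4518276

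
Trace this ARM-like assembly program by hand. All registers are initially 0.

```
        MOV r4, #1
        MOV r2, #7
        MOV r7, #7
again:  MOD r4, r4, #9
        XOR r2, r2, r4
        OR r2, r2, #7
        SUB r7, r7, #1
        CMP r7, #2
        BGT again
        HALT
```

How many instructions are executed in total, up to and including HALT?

34

MOV r4, #1 → r4=1
MOV r2, #7 → r2=7
MOV r7, #7 → r7=7
MOD r4, r4, #9 → r4=1%9=1
XOR r2, r2, r4 → r2=7^1=6
OR r2, r2, #7 → r2=6|7=7
SUB r7, r7, #1 → r7=7-1=6
CMP r7, #2  (cmp 6,2)
BGT again: taken
MOD r4, r4, #9 → r4=1%9=1
XOR r2, r2, r4 → r2=7^1=6
OR r2, r2, #7 → r2=6|7=7
SUB r7, r7, #1 → r7=6-1=5
CMP r7, #2  (cmp 5,2)
BGT again: taken
MOD r4, r4, #9 → r4=1%9=1
XOR r2, r2, r4 → r2=7^1=6
OR r2, r2, #7 → r2=6|7=7
SUB r7, r7, #1 → r7=5-1=4
CMP r7, #2  (cmp 4,2)
BGT again: taken
MOD r4, r4, #9 → r4=1%9=1
XOR r2, r2, r4 → r2=7^1=6
OR r2, r2, #7 → r2=6|7=7
SUB r7, r7, #1 → r7=4-1=3
CMP r7, #2  (cmp 3,2)
BGT again: taken
MOD r4, r4, #9 → r4=1%9=1
XOR r2, r2, r4 → r2=7^1=6
OR r2, r2, #7 → r2=6|7=7
SUB r7, r7, #1 → r7=3-1=2
CMP r7, #2  (cmp 2,2)
BGT again: not taken
halt.
Total executed instructions: 34.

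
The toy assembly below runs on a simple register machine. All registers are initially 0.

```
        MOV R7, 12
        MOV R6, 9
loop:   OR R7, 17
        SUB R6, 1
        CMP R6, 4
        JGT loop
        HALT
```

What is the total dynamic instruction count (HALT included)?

23

MOV R7, 12 → R7=12
MOV R6, 9 → R6=9
OR R7, 17 → R7=12|17=29
SUB R6, 1 → R6=9-1=8
CMP R6, 4  (cmp 8,4)
JGT loop: taken
OR R7, 17 → R7=29|17=29
SUB R6, 1 → R6=8-1=7
CMP R6, 4  (cmp 7,4)
JGT loop: taken
OR R7, 17 → R7=29|17=29
SUB R6, 1 → R6=7-1=6
CMP R6, 4  (cmp 6,4)
JGT loop: taken
OR R7, 17 → R7=29|17=29
SUB R6, 1 → R6=6-1=5
CMP R6, 4  (cmp 5,4)
JGT loop: taken
OR R7, 17 → R7=29|17=29
SUB R6, 1 → R6=5-1=4
CMP R6, 4  (cmp 4,4)
JGT loop: not taken
halt.
Total executed instructions: 23.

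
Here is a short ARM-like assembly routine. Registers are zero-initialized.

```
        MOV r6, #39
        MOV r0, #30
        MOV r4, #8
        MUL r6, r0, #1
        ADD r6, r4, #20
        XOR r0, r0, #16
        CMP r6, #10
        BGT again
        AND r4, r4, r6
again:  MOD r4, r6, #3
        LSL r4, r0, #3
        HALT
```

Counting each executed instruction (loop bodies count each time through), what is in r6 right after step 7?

28

r6=39
r0=30
r4=8
r6=30*1=30
r6=8+20=28
r0=30^16=14
CMP r6, #10  (cmp 28,10)
After step 7: r6 = 28.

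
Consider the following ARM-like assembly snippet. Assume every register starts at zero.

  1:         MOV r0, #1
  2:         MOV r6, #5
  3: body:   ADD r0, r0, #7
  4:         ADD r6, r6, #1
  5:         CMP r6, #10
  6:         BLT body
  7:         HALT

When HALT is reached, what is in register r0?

r0=1
r6=5
r0=1+7=8
r6=5+1=6
CMP r6, #10  (cmp 6,10)
BLT body: taken
r0=8+7=15
r6=6+1=7
CMP r6, #10  (cmp 7,10)
BLT body: taken
r0=15+7=22
r6=7+1=8
CMP r6, #10  (cmp 8,10)
BLT body: taken
r0=22+7=29
r6=8+1=9
CMP r6, #10  (cmp 9,10)
BLT body: taken
r0=29+7=36
r6=9+1=10
CMP r6, #10  (cmp 10,10)
BLT body: not taken
halt.

36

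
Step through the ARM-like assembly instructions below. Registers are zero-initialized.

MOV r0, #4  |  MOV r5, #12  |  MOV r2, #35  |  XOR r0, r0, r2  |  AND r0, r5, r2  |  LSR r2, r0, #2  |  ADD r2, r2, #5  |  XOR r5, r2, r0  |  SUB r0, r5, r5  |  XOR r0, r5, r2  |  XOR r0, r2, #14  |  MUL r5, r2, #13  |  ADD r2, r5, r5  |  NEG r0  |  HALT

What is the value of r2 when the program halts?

after MOV r0, #4: r0=4
after MOV r5, #12: r5=12
after MOV r2, #35: r2=35
after XOR r0, r0, r2: r0=4^35=39
after AND r0, r5, r2: r0=12&35=0
after LSR r2, r0, #2: r2=0>>2=0
after ADD r2, r2, #5: r2=0+5=5
after XOR r5, r2, r0: r5=5^0=5
after SUB r0, r5, r5: r0=5-5=0
after XOR r0, r5, r2: r0=5^5=0
after XOR r0, r2, #14: r0=5^14=11
after MUL r5, r2, #13: r5=5*13=65
after ADD r2, r5, r5: r2=65+65=130
after NEG r0: r0=-(11)=-11
halt.

130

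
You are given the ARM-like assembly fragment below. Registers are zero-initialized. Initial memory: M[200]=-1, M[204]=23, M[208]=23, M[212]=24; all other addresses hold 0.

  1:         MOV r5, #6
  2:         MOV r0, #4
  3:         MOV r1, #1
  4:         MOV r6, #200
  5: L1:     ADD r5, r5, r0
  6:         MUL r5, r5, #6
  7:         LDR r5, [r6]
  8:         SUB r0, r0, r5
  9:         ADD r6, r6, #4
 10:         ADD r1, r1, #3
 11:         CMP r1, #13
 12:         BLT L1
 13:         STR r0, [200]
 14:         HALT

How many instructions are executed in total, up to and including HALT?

38

MOV r5, #6 → r5=6
MOV r0, #4 → r0=4
MOV r1, #1 → r1=1
MOV r6, #200 → r6=200
ADD r5, r5, r0 → r5=6+4=10
MUL r5, r5, #6 → r5=10*6=60
LDR r5, [r6] → r5=M[200]=-1
SUB r0, r0, r5 → r0=4-(-1)=5
ADD r6, r6, #4 → r6=200+4=204
ADD r1, r1, #3 → r1=1+3=4
CMP r1, #13  (cmp 4,13)
BLT L1: taken
ADD r5, r5, r0 → r5=(-1)+5=4
MUL r5, r5, #6 → r5=4*6=24
LDR r5, [r6] → r5=M[204]=23
SUB r0, r0, r5 → r0=5-23=-18
ADD r6, r6, #4 → r6=204+4=208
ADD r1, r1, #3 → r1=4+3=7
CMP r1, #13  (cmp 7,13)
BLT L1: taken
ADD r5, r5, r0 → r5=23+(-18)=5
MUL r5, r5, #6 → r5=5*6=30
LDR r5, [r6] → r5=M[208]=23
SUB r0, r0, r5 → r0=(-18)-23=-41
ADD r6, r6, #4 → r6=208+4=212
ADD r1, r1, #3 → r1=7+3=10
CMP r1, #13  (cmp 10,13)
BLT L1: taken
ADD r5, r5, r0 → r5=23+(-41)=-18
MUL r5, r5, #6 → r5=(-18)*6=-108
LDR r5, [r6] → r5=M[212]=24
SUB r0, r0, r5 → r0=(-41)-24=-65
ADD r6, r6, #4 → r6=212+4=216
ADD r1, r1, #3 → r1=10+3=13
CMP r1, #13  (cmp 13,13)
BLT L1: not taken
STR r0, [200] → M[200]=-65
halt.
Total executed instructions: 38.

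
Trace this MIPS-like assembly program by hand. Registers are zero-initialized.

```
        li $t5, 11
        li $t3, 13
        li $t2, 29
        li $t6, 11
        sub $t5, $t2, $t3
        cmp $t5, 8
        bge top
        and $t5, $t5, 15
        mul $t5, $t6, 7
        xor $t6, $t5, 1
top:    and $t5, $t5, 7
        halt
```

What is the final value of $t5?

0

after li $t5, 11: $t5=11
after li $t3, 13: $t3=13
after li $t2, 29: $t2=29
after li $t6, 11: $t6=11
after sub $t5, $t2, $t3: $t5=29-13=16
cmp $t5, 8  (cmp 16,8)
bge top: taken
after and $t5, $t5, 7: $t5=16&7=0
halt.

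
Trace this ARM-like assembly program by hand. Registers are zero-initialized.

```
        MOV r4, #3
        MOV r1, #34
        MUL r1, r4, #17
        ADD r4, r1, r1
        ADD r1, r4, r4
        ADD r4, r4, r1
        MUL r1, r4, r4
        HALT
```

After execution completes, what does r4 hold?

MOV r4, #3 → r4=3
MOV r1, #34 → r1=34
MUL r1, r4, #17 → r1=3*17=51
ADD r4, r1, r1 → r4=51+51=102
ADD r1, r4, r4 → r1=102+102=204
ADD r4, r4, r1 → r4=102+204=306
MUL r1, r4, r4 → r1=306*306=93636
halt.

306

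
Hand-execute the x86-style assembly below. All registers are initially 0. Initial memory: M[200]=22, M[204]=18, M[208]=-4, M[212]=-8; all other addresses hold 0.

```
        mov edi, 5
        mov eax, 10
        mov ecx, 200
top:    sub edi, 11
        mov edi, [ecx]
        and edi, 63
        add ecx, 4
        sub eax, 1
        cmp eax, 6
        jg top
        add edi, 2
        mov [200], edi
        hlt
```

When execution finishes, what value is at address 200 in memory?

58

after mov edi, 5: edi=5
after mov eax, 10: eax=10
after mov ecx, 200: ecx=200
after sub edi, 11: edi=5-11=-6
after mov edi, [ecx]: edi=M[200]=22
after and edi, 63: edi=22&63=22
after add ecx, 4: ecx=200+4=204
after sub eax, 1: eax=10-1=9
cmp eax, 6  (cmp 9,6)
jg top: taken
after sub edi, 11: edi=22-11=11
after mov edi, [ecx]: edi=M[204]=18
after and edi, 63: edi=18&63=18
after add ecx, 4: ecx=204+4=208
after sub eax, 1: eax=9-1=8
cmp eax, 6  (cmp 8,6)
jg top: taken
after sub edi, 11: edi=18-11=7
after mov edi, [ecx]: edi=M[208]=-4
after and edi, 63: edi=(-4)&63=60
after add ecx, 4: ecx=208+4=212
after sub eax, 1: eax=8-1=7
cmp eax, 6  (cmp 7,6)
jg top: taken
after sub edi, 11: edi=60-11=49
after mov edi, [ecx]: edi=M[212]=-8
after and edi, 63: edi=(-8)&63=56
after add ecx, 4: ecx=212+4=216
after sub eax, 1: eax=7-1=6
cmp eax, 6  (cmp 6,6)
jg top: not taken
after add edi, 2: edi=56+2=58
mov [200], edi → M[200]=58
halt.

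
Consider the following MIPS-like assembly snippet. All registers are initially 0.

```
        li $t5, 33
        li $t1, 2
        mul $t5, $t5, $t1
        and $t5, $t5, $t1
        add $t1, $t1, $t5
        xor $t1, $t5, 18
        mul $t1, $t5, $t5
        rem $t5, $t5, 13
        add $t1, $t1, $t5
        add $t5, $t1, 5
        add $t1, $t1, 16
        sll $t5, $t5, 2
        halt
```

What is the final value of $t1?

$t5=33
$t1=2
$t5=33*2=66
$t5=66&2=2
$t1=2+2=4
$t1=2^18=16
$t1=2*2=4
$t5=2%13=2
$t1=4+2=6
$t5=6+5=11
$t1=6+16=22
$t5=11<<2=44
halt.

22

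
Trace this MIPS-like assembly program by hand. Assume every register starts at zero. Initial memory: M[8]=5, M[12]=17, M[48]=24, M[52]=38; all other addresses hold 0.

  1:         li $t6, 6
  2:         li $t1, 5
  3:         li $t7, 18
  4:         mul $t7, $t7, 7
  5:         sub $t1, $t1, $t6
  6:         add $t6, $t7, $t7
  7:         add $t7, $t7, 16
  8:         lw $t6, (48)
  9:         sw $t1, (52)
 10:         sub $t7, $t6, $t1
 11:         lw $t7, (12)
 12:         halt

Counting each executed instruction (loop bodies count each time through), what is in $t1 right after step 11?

-1

$t6=6
$t1=5
$t7=18
$t7=18*7=126
$t1=5-6=-1
$t6=126+126=252
$t7=126+16=142
$t6=M[48]=24
sw $t1, (52) → M[52]=-1
$t7=24-(-1)=25
$t7=M[12]=17
After step 11: $t1 = -1.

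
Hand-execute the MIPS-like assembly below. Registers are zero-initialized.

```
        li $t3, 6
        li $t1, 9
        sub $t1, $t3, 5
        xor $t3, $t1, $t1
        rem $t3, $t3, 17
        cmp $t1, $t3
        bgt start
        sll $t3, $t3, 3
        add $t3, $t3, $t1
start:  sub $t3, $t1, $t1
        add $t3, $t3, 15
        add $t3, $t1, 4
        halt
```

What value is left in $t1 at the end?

1

$t3=6
$t1=9
$t1=6-5=1
$t3=1^1=0
$t3=0%17=0
cmp $t1, $t3  (cmp 1,0)
bgt start: taken
$t3=1-1=0
$t3=0+15=15
$t3=1+4=5
halt.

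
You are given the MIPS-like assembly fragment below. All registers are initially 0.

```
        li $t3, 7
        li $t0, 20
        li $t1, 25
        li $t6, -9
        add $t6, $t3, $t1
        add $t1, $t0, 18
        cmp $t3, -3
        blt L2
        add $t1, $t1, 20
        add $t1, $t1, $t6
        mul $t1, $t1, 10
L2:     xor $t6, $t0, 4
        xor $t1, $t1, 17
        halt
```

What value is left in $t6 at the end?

16

li $t3, 7 → $t3=7
li $t0, 20 → $t0=20
li $t1, 25 → $t1=25
li $t6, -9 → $t6=-9
add $t6, $t3, $t1 → $t6=7+25=32
add $t1, $t0, 18 → $t1=20+18=38
cmp $t3, -3  (cmp 7,-3)
blt L2: not taken
add $t1, $t1, 20 → $t1=38+20=58
add $t1, $t1, $t6 → $t1=58+32=90
mul $t1, $t1, 10 → $t1=90*10=900
xor $t6, $t0, 4 → $t6=20^4=16
xor $t1, $t1, 17 → $t1=900^17=917
halt.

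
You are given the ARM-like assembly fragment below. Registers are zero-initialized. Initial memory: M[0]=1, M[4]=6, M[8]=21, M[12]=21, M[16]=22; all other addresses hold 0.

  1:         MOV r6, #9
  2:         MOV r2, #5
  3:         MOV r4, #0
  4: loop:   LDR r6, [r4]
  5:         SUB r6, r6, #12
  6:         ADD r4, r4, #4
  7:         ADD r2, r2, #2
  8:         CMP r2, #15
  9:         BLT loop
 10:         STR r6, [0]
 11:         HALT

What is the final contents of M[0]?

MOV r6, #9 → r6=9
MOV r2, #5 → r2=5
MOV r4, #0 → r4=0
LDR r6, [r4] → r6=M[0]=1
SUB r6, r6, #12 → r6=1-12=-11
ADD r4, r4, #4 → r4=0+4=4
ADD r2, r2, #2 → r2=5+2=7
CMP r2, #15  (cmp 7,15)
BLT loop: taken
LDR r6, [r4] → r6=M[4]=6
SUB r6, r6, #12 → r6=6-12=-6
ADD r4, r4, #4 → r4=4+4=8
ADD r2, r2, #2 → r2=7+2=9
CMP r2, #15  (cmp 9,15)
BLT loop: taken
LDR r6, [r4] → r6=M[8]=21
SUB r6, r6, #12 → r6=21-12=9
ADD r4, r4, #4 → r4=8+4=12
ADD r2, r2, #2 → r2=9+2=11
CMP r2, #15  (cmp 11,15)
BLT loop: taken
LDR r6, [r4] → r6=M[12]=21
SUB r6, r6, #12 → r6=21-12=9
ADD r4, r4, #4 → r4=12+4=16
ADD r2, r2, #2 → r2=11+2=13
CMP r2, #15  (cmp 13,15)
BLT loop: taken
LDR r6, [r4] → r6=M[16]=22
SUB r6, r6, #12 → r6=22-12=10
ADD r4, r4, #4 → r4=16+4=20
ADD r2, r2, #2 → r2=13+2=15
CMP r2, #15  (cmp 15,15)
BLT loop: not taken
STR r6, [0] → M[0]=10
halt.

10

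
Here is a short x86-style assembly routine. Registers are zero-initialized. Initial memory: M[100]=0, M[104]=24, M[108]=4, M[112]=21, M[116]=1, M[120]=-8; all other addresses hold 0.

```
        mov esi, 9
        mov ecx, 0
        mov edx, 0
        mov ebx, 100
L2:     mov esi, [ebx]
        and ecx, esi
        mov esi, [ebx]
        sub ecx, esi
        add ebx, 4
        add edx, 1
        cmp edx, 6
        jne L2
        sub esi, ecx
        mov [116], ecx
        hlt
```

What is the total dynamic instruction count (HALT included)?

after mov esi, 9: esi=9
after mov ecx, 0: ecx=0
after mov edx, 0: edx=0
after mov ebx, 100: ebx=100
after mov esi, [ebx]: esi=M[100]=0
after and ecx, esi: ecx=0&0=0
after mov esi, [ebx]: esi=M[100]=0
after sub ecx, esi: ecx=0-0=0
after add ebx, 4: ebx=100+4=104
after add edx, 1: edx=0+1=1
cmp edx, 6  (cmp 1,6)
jne L2: taken
after mov esi, [ebx]: esi=M[104]=24
after and ecx, esi: ecx=0&24=0
after mov esi, [ebx]: esi=M[104]=24
after sub ecx, esi: ecx=0-24=-24
after add ebx, 4: ebx=104+4=108
after add edx, 1: edx=1+1=2
cmp edx, 6  (cmp 2,6)
jne L2: taken
after mov esi, [ebx]: esi=M[108]=4
after and ecx, esi: ecx=(-24)&4=0
after mov esi, [ebx]: esi=M[108]=4
after sub ecx, esi: ecx=0-4=-4
after add ebx, 4: ebx=108+4=112
after add edx, 1: edx=2+1=3
cmp edx, 6  (cmp 3,6)
jne L2: taken
after mov esi, [ebx]: esi=M[112]=21
after and ecx, esi: ecx=(-4)&21=20
after mov esi, [ebx]: esi=M[112]=21
after sub ecx, esi: ecx=20-21=-1
after add ebx, 4: ebx=112+4=116
after add edx, 1: edx=3+1=4
cmp edx, 6  (cmp 4,6)
jne L2: taken
after mov esi, [ebx]: esi=M[116]=1
after and ecx, esi: ecx=(-1)&1=1
after mov esi, [ebx]: esi=M[116]=1
after sub ecx, esi: ecx=1-1=0
after add ebx, 4: ebx=116+4=120
after add edx, 1: edx=4+1=5
cmp edx, 6  (cmp 5,6)
jne L2: taken
after mov esi, [ebx]: esi=M[120]=-8
after and ecx, esi: ecx=0&(-8)=0
after mov esi, [ebx]: esi=M[120]=-8
after sub ecx, esi: ecx=0-(-8)=8
after add ebx, 4: ebx=120+4=124
after add edx, 1: edx=5+1=6
cmp edx, 6  (cmp 6,6)
jne L2: not taken
after sub esi, ecx: esi=(-8)-8=-16
mov [116], ecx → M[116]=8
halt.
Total executed instructions: 55.

55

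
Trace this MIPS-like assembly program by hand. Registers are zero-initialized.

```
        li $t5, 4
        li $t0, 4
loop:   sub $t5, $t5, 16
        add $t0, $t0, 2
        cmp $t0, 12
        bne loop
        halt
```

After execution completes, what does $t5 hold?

after li $t5, 4: $t5=4
after li $t0, 4: $t0=4
after sub $t5, $t5, 16: $t5=4-16=-12
after add $t0, $t0, 2: $t0=4+2=6
cmp $t0, 12  (cmp 6,12)
bne loop: taken
after sub $t5, $t5, 16: $t5=(-12)-16=-28
after add $t0, $t0, 2: $t0=6+2=8
cmp $t0, 12  (cmp 8,12)
bne loop: taken
after sub $t5, $t5, 16: $t5=(-28)-16=-44
after add $t0, $t0, 2: $t0=8+2=10
cmp $t0, 12  (cmp 10,12)
bne loop: taken
after sub $t5, $t5, 16: $t5=(-44)-16=-60
after add $t0, $t0, 2: $t0=10+2=12
cmp $t0, 12  (cmp 12,12)
bne loop: not taken
halt.

-60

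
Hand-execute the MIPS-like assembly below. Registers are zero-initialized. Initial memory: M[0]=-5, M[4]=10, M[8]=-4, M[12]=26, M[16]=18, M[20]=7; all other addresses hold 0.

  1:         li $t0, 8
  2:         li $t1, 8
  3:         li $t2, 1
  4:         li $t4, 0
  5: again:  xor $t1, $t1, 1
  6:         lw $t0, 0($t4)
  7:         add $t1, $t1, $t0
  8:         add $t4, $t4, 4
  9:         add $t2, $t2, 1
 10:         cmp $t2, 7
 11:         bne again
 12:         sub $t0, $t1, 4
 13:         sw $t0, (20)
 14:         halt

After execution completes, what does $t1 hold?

62

$t0=8
$t1=8
$t2=1
$t4=0
$t1=8^1=9
$t0=M[0]=-5
$t1=9+(-5)=4
$t4=0+4=4
$t2=1+1=2
cmp $t2, 7  (cmp 2,7)
bne again: taken
$t1=4^1=5
$t0=M[4]=10
$t1=5+10=15
$t4=4+4=8
$t2=2+1=3
cmp $t2, 7  (cmp 3,7)
bne again: taken
$t1=15^1=14
$t0=M[8]=-4
$t1=14+(-4)=10
$t4=8+4=12
$t2=3+1=4
cmp $t2, 7  (cmp 4,7)
bne again: taken
$t1=10^1=11
$t0=M[12]=26
$t1=11+26=37
$t4=12+4=16
$t2=4+1=5
cmp $t2, 7  (cmp 5,7)
bne again: taken
$t1=37^1=36
$t0=M[16]=18
$t1=36+18=54
$t4=16+4=20
$t2=5+1=6
cmp $t2, 7  (cmp 6,7)
bne again: taken
$t1=54^1=55
$t0=M[20]=7
$t1=55+7=62
$t4=20+4=24
$t2=6+1=7
cmp $t2, 7  (cmp 7,7)
bne again: not taken
$t0=62-4=58
sw $t0, (20) → M[20]=58
halt.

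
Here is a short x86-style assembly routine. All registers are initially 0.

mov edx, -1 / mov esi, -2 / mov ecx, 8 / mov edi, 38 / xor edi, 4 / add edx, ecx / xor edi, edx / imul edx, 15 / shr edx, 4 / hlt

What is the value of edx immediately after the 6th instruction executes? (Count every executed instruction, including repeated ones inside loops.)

7

mov edx, -1 → edx=-1
mov esi, -2 → esi=-2
mov ecx, 8 → ecx=8
mov edi, 38 → edi=38
xor edi, 4 → edi=38^4=34
add edx, ecx → edx=(-1)+8=7
After step 6: edx = 7.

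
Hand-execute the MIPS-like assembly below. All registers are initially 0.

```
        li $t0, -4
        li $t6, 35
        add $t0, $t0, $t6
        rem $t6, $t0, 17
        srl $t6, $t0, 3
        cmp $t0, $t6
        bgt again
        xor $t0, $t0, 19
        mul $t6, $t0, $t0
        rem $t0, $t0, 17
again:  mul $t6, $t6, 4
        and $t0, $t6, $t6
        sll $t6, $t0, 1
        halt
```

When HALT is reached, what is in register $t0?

li $t0, -4 → $t0=-4
li $t6, 35 → $t6=35
add $t0, $t0, $t6 → $t0=(-4)+35=31
rem $t6, $t0, 17 → $t6=31%17=14
srl $t6, $t0, 3 → $t6=31>>3=3
cmp $t0, $t6  (cmp 31,3)
bgt again: taken
mul $t6, $t6, 4 → $t6=3*4=12
and $t0, $t6, $t6 → $t0=12&12=12
sll $t6, $t0, 1 → $t6=12<<1=24
halt.

12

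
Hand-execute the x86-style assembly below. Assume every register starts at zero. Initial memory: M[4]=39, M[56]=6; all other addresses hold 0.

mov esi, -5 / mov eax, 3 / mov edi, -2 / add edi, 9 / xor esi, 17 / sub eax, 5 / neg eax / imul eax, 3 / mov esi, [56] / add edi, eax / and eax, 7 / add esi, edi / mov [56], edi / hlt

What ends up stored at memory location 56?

esi=-5
eax=3
edi=-2
edi=(-2)+9=7
esi=(-5)^17=-22
eax=3-5=-2
eax=-(-2)=2
eax=2*3=6
esi=M[56]=6
edi=7+6=13
eax=6&7=6
esi=6+13=19
mov [56], edi → M[56]=13
halt.

13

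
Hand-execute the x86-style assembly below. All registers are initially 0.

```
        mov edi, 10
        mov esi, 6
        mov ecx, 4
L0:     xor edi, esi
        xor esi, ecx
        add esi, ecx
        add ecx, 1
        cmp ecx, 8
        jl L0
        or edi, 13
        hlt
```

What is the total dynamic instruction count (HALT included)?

29

mov edi, 10 → edi=10
mov esi, 6 → esi=6
mov ecx, 4 → ecx=4
xor edi, esi → edi=10^6=12
xor esi, ecx → esi=6^4=2
add esi, ecx → esi=2+4=6
add ecx, 1 → ecx=4+1=5
cmp ecx, 8  (cmp 5,8)
jl L0: taken
xor edi, esi → edi=12^6=10
xor esi, ecx → esi=6^5=3
add esi, ecx → esi=3+5=8
add ecx, 1 → ecx=5+1=6
cmp ecx, 8  (cmp 6,8)
jl L0: taken
xor edi, esi → edi=10^8=2
xor esi, ecx → esi=8^6=14
add esi, ecx → esi=14+6=20
add ecx, 1 → ecx=6+1=7
cmp ecx, 8  (cmp 7,8)
jl L0: taken
xor edi, esi → edi=2^20=22
xor esi, ecx → esi=20^7=19
add esi, ecx → esi=19+7=26
add ecx, 1 → ecx=7+1=8
cmp ecx, 8  (cmp 8,8)
jl L0: not taken
or edi, 13 → edi=22|13=31
halt.
Total executed instructions: 29.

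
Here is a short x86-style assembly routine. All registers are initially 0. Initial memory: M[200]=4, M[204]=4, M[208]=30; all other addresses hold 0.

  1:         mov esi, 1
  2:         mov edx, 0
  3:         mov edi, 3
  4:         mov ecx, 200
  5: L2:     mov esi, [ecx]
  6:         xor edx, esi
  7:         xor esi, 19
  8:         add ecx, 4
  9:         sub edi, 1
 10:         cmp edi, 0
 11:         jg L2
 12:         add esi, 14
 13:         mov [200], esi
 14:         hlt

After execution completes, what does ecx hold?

212

mov esi, 1 → esi=1
mov edx, 0 → edx=0
mov edi, 3 → edi=3
mov ecx, 200 → ecx=200
mov esi, [ecx] → esi=M[200]=4
xor edx, esi → edx=0^4=4
xor esi, 19 → esi=4^19=23
add ecx, 4 → ecx=200+4=204
sub edi, 1 → edi=3-1=2
cmp edi, 0  (cmp 2,0)
jg L2: taken
mov esi, [ecx] → esi=M[204]=4
xor edx, esi → edx=4^4=0
xor esi, 19 → esi=4^19=23
add ecx, 4 → ecx=204+4=208
sub edi, 1 → edi=2-1=1
cmp edi, 0  (cmp 1,0)
jg L2: taken
mov esi, [ecx] → esi=M[208]=30
xor edx, esi → edx=0^30=30
xor esi, 19 → esi=30^19=13
add ecx, 4 → ecx=208+4=212
sub edi, 1 → edi=1-1=0
cmp edi, 0  (cmp 0,0)
jg L2: not taken
add esi, 14 → esi=13+14=27
mov [200], esi → M[200]=27
halt.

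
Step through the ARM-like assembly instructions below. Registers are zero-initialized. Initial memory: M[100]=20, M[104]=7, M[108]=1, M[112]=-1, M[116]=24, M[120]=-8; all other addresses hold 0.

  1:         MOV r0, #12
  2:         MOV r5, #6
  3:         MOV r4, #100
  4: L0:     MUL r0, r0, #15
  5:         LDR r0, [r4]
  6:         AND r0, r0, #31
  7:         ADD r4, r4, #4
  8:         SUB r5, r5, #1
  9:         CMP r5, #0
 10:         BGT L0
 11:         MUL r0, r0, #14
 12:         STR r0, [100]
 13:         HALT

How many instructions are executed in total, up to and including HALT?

48

MOV r0, #12 → r0=12
MOV r5, #6 → r5=6
MOV r4, #100 → r4=100
MUL r0, r0, #15 → r0=12*15=180
LDR r0, [r4] → r0=M[100]=20
AND r0, r0, #31 → r0=20&31=20
ADD r4, r4, #4 → r4=100+4=104
SUB r5, r5, #1 → r5=6-1=5
CMP r5, #0  (cmp 5,0)
BGT L0: taken
MUL r0, r0, #15 → r0=20*15=300
LDR r0, [r4] → r0=M[104]=7
AND r0, r0, #31 → r0=7&31=7
ADD r4, r4, #4 → r4=104+4=108
SUB r5, r5, #1 → r5=5-1=4
CMP r5, #0  (cmp 4,0)
BGT L0: taken
MUL r0, r0, #15 → r0=7*15=105
LDR r0, [r4] → r0=M[108]=1
AND r0, r0, #31 → r0=1&31=1
ADD r4, r4, #4 → r4=108+4=112
SUB r5, r5, #1 → r5=4-1=3
CMP r5, #0  (cmp 3,0)
BGT L0: taken
MUL r0, r0, #15 → r0=1*15=15
LDR r0, [r4] → r0=M[112]=-1
AND r0, r0, #31 → r0=(-1)&31=31
ADD r4, r4, #4 → r4=112+4=116
SUB r5, r5, #1 → r5=3-1=2
CMP r5, #0  (cmp 2,0)
BGT L0: taken
MUL r0, r0, #15 → r0=31*15=465
LDR r0, [r4] → r0=M[116]=24
AND r0, r0, #31 → r0=24&31=24
ADD r4, r4, #4 → r4=116+4=120
SUB r5, r5, #1 → r5=2-1=1
CMP r5, #0  (cmp 1,0)
BGT L0: taken
MUL r0, r0, #15 → r0=24*15=360
LDR r0, [r4] → r0=M[120]=-8
AND r0, r0, #31 → r0=(-8)&31=24
ADD r4, r4, #4 → r4=120+4=124
SUB r5, r5, #1 → r5=1-1=0
CMP r5, #0  (cmp 0,0)
BGT L0: not taken
MUL r0, r0, #14 → r0=24*14=336
STR r0, [100] → M[100]=336
halt.
Total executed instructions: 48.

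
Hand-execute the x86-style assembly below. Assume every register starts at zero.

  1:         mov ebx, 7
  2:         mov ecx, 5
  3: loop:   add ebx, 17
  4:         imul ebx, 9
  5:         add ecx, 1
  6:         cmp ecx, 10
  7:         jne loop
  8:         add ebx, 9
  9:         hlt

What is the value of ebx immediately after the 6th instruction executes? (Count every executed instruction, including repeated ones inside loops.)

216

ebx=7
ecx=5
ebx=7+17=24
ebx=24*9=216
ecx=5+1=6
cmp ecx, 10  (cmp 6,10)
After step 6: ebx = 216.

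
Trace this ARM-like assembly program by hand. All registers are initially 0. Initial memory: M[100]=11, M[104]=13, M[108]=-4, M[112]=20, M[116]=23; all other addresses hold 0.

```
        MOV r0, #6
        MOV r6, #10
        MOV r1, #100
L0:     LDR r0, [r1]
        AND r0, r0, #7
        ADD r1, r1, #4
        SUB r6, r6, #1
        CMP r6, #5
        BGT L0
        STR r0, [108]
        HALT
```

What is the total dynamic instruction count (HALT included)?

35

after MOV r0, #6: r0=6
after MOV r6, #10: r6=10
after MOV r1, #100: r1=100
after LDR r0, [r1]: r0=M[100]=11
after AND r0, r0, #7: r0=11&7=3
after ADD r1, r1, #4: r1=100+4=104
after SUB r6, r6, #1: r6=10-1=9
CMP r6, #5  (cmp 9,5)
BGT L0: taken
after LDR r0, [r1]: r0=M[104]=13
after AND r0, r0, #7: r0=13&7=5
after ADD r1, r1, #4: r1=104+4=108
after SUB r6, r6, #1: r6=9-1=8
CMP r6, #5  (cmp 8,5)
BGT L0: taken
after LDR r0, [r1]: r0=M[108]=-4
after AND r0, r0, #7: r0=(-4)&7=4
after ADD r1, r1, #4: r1=108+4=112
after SUB r6, r6, #1: r6=8-1=7
CMP r6, #5  (cmp 7,5)
BGT L0: taken
after LDR r0, [r1]: r0=M[112]=20
after AND r0, r0, #7: r0=20&7=4
after ADD r1, r1, #4: r1=112+4=116
after SUB r6, r6, #1: r6=7-1=6
CMP r6, #5  (cmp 6,5)
BGT L0: taken
after LDR r0, [r1]: r0=M[116]=23
after AND r0, r0, #7: r0=23&7=7
after ADD r1, r1, #4: r1=116+4=120
after SUB r6, r6, #1: r6=6-1=5
CMP r6, #5  (cmp 5,5)
BGT L0: not taken
STR r0, [108] → M[108]=7
halt.
Total executed instructions: 35.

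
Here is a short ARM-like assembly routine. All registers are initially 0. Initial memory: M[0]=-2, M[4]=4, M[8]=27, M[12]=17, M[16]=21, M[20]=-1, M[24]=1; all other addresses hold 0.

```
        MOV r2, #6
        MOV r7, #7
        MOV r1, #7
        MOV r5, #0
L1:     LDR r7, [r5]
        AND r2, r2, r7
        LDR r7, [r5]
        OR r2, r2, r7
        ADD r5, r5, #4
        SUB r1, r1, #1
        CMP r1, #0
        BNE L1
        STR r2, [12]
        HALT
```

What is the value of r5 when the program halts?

28

r2=6
r7=7
r1=7
r5=0
r7=M[0]=-2
r2=6&(-2)=6
r7=M[0]=-2
r2=6|(-2)=-2
r5=0+4=4
r1=7-1=6
CMP r1, #0  (cmp 6,0)
BNE L1: taken
r7=M[4]=4
r2=(-2)&4=4
r7=M[4]=4
r2=4|4=4
r5=4+4=8
r1=6-1=5
CMP r1, #0  (cmp 5,0)
BNE L1: taken
r7=M[8]=27
r2=4&27=0
r7=M[8]=27
r2=0|27=27
r5=8+4=12
r1=5-1=4
CMP r1, #0  (cmp 4,0)
BNE L1: taken
r7=M[12]=17
r2=27&17=17
r7=M[12]=17
r2=17|17=17
r5=12+4=16
r1=4-1=3
CMP r1, #0  (cmp 3,0)
BNE L1: taken
r7=M[16]=21
r2=17&21=17
r7=M[16]=21
r2=17|21=21
r5=16+4=20
r1=3-1=2
CMP r1, #0  (cmp 2,0)
BNE L1: taken
r7=M[20]=-1
r2=21&(-1)=21
r7=M[20]=-1
r2=21|(-1)=-1
r5=20+4=24
r1=2-1=1
CMP r1, #0  (cmp 1,0)
BNE L1: taken
r7=M[24]=1
r2=(-1)&1=1
r7=M[24]=1
r2=1|1=1
r5=24+4=28
r1=1-1=0
CMP r1, #0  (cmp 0,0)
BNE L1: not taken
STR r2, [12] → M[12]=1
halt.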